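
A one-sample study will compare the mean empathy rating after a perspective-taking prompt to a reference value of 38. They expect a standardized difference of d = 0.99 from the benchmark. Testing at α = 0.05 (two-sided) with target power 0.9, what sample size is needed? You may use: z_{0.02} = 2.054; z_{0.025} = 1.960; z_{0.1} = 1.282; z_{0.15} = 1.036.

For a one-sample test: n = ((z_{α/2} + z_β) / d)².
z_{α/2} + z_β = 1.960 + 1.282 = 3.242.
n = (3.242 / 0.99)² = 3.275² = 10.72.
Round up.

n = 11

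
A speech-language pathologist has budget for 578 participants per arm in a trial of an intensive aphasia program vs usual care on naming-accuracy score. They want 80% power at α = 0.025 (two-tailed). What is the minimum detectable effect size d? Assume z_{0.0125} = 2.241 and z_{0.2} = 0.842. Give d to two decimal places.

d_min ≈ 0.18

For two independent groups of n = 578 each: d_min = (z_{α/2} + z_β)·√(2/n).
z-sum = 2.241 + 0.842 = 3.083.
d_min = 3.083 × √(2/578) = 3.083 × 0.0588 = 0.181.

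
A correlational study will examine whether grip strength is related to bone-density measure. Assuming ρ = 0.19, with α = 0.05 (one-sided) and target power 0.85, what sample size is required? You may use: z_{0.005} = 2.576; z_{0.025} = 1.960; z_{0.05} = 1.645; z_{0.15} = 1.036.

n = 198

Fisher's z: C = ½·ln((1+r)/(1−r)) = ½·ln(1.4691) = 0.1923.
n = ((z_{α} + z_β)/C)² + 3.
(1.645 + 1.036) / 0.1923 = 2.681 / 0.1923 = 13.942.
n = 13.942² + 3 = 194.37 + 3 = 197.4.
Round up.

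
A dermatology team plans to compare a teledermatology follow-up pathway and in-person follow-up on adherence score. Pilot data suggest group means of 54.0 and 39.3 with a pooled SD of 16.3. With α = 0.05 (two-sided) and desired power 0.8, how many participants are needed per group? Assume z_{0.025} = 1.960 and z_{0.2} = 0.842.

Cohen's d = |M₁ − M₂| / SD_pooled = |54.0 − 39.3| / 16.3 = 14.7 / 16.3 = 0.902.
For two independent groups with equal n: n = 2·((z_{α/2} + z_β) / d)².
z_{α/2} + z_β = 1.960 + 0.842 = 2.802.
n = 2 × (2.802 / 0.902)² = 2 × 3.106² = 2 × 9.65 = 19.3.
Round up to the next whole participant.

n = 20 per group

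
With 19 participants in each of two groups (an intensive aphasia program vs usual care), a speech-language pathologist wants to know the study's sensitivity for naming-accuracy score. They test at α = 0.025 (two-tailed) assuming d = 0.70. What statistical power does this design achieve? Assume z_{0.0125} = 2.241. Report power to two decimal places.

power ≈ 0.47

For two equal groups, power = Φ(d·√(n/2) − z_{α/2}).
d·√(n/2) = 0.70 × √(19/2) = 0.70 × 3.082 = 2.158.
z_β = 2.158 − 2.241 = -0.083.
Power = Φ(-0.083) = 0.467.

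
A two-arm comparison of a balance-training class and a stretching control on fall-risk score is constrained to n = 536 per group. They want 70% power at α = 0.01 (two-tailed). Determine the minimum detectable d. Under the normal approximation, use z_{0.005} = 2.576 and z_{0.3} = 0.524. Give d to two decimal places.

d_min ≈ 0.19

For two independent groups of n = 536 each: d_min = (z_{α/2} + z_β)·√(2/n).
z-sum = 2.576 + 0.524 = 3.100.
d_min = 3.100 × √(2/536) = 3.100 × 0.0611 = 0.189.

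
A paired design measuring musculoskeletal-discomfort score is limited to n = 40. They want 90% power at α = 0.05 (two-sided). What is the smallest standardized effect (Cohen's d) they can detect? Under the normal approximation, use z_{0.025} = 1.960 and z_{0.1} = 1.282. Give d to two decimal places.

d_min ≈ 0.51

For a single sample (or paired design) of n = 40: d_min = (z_{α/2} + z_β)/√n.
z-sum = 1.960 + 1.282 = 3.242.
d_min = 3.242 / √40 = 3.242 / 6.325 = 0.513.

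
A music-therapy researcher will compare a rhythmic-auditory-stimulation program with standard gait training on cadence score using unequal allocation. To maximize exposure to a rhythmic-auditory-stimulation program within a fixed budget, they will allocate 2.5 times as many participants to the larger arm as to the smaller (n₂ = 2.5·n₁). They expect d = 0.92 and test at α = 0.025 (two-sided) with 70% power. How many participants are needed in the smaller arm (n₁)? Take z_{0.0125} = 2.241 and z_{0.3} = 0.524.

With allocation ratio k = n₂/n₁ = 2.5, Var(x̄₁−x̄₂) = σ²(1/n₁ + 1/(k·n₁)) = σ²·(k+1)/(k·n₁).
So n₁ = (1 + 1/k)·((z_{α/2} + z_β)/d)² = 1.400 × (2.765/0.92)².
n₁ = 1.400 × 9.03 = 12.6.
Round up: n₁ = 13, giving n₂ = ⌈2.5 × 13⌉ = ⌈32.5⌉ = 33.

n₁ = 13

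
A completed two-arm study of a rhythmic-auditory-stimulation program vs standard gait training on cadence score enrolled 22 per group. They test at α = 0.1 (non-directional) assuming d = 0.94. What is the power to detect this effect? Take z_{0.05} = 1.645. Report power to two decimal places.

power ≈ 0.93

For two equal groups, power = Φ(d·√(n/2) − z_{α/2}).
d·√(n/2) = 0.94 × √(22/2) = 0.94 × 3.317 = 3.118.
z_β = 3.118 − 1.645 = 1.473.
Power = Φ(1.473) = 0.930.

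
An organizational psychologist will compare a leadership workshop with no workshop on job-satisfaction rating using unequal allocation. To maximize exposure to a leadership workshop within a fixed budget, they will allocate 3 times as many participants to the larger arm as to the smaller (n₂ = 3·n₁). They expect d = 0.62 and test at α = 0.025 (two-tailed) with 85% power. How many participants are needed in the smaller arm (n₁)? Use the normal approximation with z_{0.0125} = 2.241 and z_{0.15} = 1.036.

With allocation ratio k = n₂/n₁ = 3, Var(x̄₁−x̄₂) = σ²(1/n₁ + 1/(k·n₁)) = σ²·(k+1)/(k·n₁).
So n₁ = (1 + 1/k)·((z_{α/2} + z_β)/d)² = 1.333 × (3.277/0.62)².
n₁ = 1.333 × 27.94 = 37.2.
Round up: n₁ = 38, giving n₂ = 3 × 38 = 114.

n₁ = 38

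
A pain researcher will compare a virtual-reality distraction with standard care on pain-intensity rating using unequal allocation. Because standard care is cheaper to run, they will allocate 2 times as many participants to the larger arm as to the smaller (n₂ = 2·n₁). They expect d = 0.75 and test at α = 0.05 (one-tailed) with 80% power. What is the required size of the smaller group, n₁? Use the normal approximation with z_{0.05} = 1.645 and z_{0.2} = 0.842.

With allocation ratio k = n₂/n₁ = 2, Var(x̄₁−x̄₂) = σ²(1/n₁ + 1/(k·n₁)) = σ²·(k+1)/(k·n₁).
So n₁ = (1 + 1/k)·((z_{α} + z_β)/d)² = 1.500 × (2.487/0.75)².
n₁ = 1.500 × 11.00 = 16.5.
Round up: n₁ = 17, giving n₂ = 2 × 17 = 34.

n₁ = 17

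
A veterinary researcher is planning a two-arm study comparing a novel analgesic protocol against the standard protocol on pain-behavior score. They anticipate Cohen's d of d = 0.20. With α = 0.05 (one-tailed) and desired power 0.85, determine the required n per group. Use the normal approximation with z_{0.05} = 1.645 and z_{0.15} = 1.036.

For two independent groups with equal n: n = 2·((z_{α} + z_β) / d)².
z_{α} + z_β = 1.645 + 1.036 = 2.681.
n = 2 × (2.681 / 0.20)² = 2 × 13.405² = 2 × 179.69 = 359.4.
Round up to the next whole participant.

n = 360 per group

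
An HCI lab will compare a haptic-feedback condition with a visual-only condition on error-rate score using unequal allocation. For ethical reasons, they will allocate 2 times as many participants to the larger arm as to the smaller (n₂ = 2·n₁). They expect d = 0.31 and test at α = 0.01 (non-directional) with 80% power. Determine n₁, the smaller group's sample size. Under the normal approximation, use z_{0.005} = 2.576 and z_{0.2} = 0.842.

n₁ = 183

With allocation ratio k = n₂/n₁ = 2, Var(x̄₁−x̄₂) = σ²(1/n₁ + 1/(k·n₁)) = σ²·(k+1)/(k·n₁).
So n₁ = (1 + 1/k)·((z_{α/2} + z_β)/d)² = 1.500 × (3.418/0.31)².
n₁ = 1.500 × 121.57 = 182.4.
Round up: n₁ = 183, giving n₂ = 2 × 183 = 366.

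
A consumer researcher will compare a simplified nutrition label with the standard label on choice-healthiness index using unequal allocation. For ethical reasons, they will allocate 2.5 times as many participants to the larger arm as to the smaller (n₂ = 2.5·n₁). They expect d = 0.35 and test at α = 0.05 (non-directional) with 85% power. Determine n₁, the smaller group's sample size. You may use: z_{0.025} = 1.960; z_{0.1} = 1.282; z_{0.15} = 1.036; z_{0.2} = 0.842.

With allocation ratio k = n₂/n₁ = 2.5, Var(x̄₁−x̄₂) = σ²(1/n₁ + 1/(k·n₁)) = σ²·(k+1)/(k·n₁).
So n₁ = (1 + 1/k)·((z_{α/2} + z_β)/d)² = 1.400 × (2.996/0.35)².
n₁ = 1.400 × 73.27 = 102.6.
Round up: n₁ = 103, giving n₂ = ⌈2.5 × 103⌉ = ⌈257.5⌉ = 258.

n₁ = 103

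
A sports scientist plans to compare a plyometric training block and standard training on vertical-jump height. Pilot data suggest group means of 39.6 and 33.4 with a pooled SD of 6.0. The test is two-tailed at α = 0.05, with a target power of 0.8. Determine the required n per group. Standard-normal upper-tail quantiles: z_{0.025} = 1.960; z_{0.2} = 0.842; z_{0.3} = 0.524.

n = 15 per group

Cohen's d = |M₁ − M₂| / SD_pooled = |39.6 − 33.4| / 6.0 = 6.2 / 6.0 = 1.033.
For two independent groups with equal n: n = 2·((z_{α/2} + z_β) / d)².
z_{α/2} + z_β = 1.960 + 0.842 = 2.802.
n = 2 × (2.802 / 1.033)² = 2 × 2.712² = 2 × 7.36 = 14.7.
Round up to the next whole participant.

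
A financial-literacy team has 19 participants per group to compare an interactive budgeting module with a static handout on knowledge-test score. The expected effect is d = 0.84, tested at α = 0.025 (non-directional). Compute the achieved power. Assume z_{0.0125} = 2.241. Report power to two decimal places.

For two equal groups, power = Φ(d·√(n/2) − z_{α/2}).
d·√(n/2) = 0.84 × √(19/2) = 0.84 × 3.082 = 2.589.
z_β = 2.589 − 2.241 = 0.348.
Power = Φ(0.348) = 0.636.

power ≈ 0.64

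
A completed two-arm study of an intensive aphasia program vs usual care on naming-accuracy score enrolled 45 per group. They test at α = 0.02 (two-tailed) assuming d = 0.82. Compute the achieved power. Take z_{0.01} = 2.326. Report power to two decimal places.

For two equal groups, power = Φ(d·√(n/2) − z_{α/2}).
d·√(n/2) = 0.82 × √(45/2) = 0.82 × 4.743 = 3.890.
z_β = 3.890 − 2.326 = 1.564.
Power = Φ(1.564) = 0.941.

power ≈ 0.94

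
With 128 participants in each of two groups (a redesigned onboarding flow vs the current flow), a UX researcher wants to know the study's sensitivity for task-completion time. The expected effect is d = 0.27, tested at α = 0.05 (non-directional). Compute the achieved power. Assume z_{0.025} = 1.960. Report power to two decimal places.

For two equal groups, power = Φ(d·√(n/2) − z_{α/2}).
d·√(n/2) = 0.27 × √(128/2) = 0.27 × 8.000 = 2.160.
z_β = 2.160 − 1.960 = 0.200.
Power = Φ(0.200) = 0.579.

power ≈ 0.58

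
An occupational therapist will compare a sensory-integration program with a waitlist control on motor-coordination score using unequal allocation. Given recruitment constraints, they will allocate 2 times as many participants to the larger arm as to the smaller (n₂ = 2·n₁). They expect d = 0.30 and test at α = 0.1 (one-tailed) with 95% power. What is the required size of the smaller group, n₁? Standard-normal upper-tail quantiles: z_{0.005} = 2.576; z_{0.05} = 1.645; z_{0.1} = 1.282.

n₁ = 143

With allocation ratio k = n₂/n₁ = 2, Var(x̄₁−x̄₂) = σ²(1/n₁ + 1/(k·n₁)) = σ²·(k+1)/(k·n₁).
So n₁ = (1 + 1/k)·((z_{α} + z_β)/d)² = 1.500 × (2.927/0.30)².
n₁ = 1.500 × 95.19 = 142.8.
Round up: n₁ = 143, giving n₂ = 2 × 143 = 286.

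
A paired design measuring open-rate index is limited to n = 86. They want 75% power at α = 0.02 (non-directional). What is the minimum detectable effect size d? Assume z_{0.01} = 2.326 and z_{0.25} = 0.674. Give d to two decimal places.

d_min ≈ 0.32

For a single sample (or paired design) of n = 86: d_min = (z_{α/2} + z_β)/√n.
z-sum = 2.326 + 0.674 = 3.000.
d_min = 3.000 / √86 = 3.000 / 9.274 = 0.323.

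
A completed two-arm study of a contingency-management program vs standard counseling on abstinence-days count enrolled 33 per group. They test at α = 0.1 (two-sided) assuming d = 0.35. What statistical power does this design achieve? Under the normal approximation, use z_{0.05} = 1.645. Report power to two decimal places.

For two equal groups, power = Φ(d·√(n/2) − z_{α/2}).
d·√(n/2) = 0.35 × √(33/2) = 0.35 × 4.062 = 1.422.
z_β = 1.422 − 1.645 = -0.223.
Power = Φ(-0.223) = 0.412.

power ≈ 0.41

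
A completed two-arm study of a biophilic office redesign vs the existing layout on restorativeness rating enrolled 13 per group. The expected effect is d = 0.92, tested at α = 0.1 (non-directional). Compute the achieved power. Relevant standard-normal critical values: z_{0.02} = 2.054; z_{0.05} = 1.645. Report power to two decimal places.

power ≈ 0.76

For two equal groups, power = Φ(d·√(n/2) − z_{α/2}).
d·√(n/2) = 0.92 × √(13/2) = 0.92 × 2.550 = 2.346.
z_β = 2.346 − 1.645 = 0.701.
Power = Φ(0.701) = 0.758.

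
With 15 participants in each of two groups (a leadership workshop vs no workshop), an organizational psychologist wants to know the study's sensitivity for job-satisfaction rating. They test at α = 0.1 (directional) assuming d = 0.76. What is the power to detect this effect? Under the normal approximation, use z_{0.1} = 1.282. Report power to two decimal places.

power ≈ 0.79

For two equal groups, power = Φ(d·√(n/2) − z_{α}).
d·√(n/2) = 0.76 × √(15/2) = 0.76 × 2.739 = 2.081.
z_β = 2.081 − 1.282 = 0.799.
Power = Φ(0.799) = 0.788.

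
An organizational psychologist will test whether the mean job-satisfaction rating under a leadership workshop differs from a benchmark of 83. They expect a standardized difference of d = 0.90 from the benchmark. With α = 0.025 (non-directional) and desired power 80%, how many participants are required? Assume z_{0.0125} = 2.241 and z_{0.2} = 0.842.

n = 12

For a one-sample test: n = ((z_{α/2} + z_β) / d)².
z_{α/2} + z_β = 2.241 + 0.842 = 3.083.
n = (3.083 / 0.90)² = 3.426² = 11.73.
Round up.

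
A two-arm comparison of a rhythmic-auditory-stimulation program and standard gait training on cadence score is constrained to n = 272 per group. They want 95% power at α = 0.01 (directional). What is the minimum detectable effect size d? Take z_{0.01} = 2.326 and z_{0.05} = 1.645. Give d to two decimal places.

d_min ≈ 0.34

For two independent groups of n = 272 each: d_min = (z_{α} + z_β)·√(2/n).
z-sum = 2.326 + 1.645 = 3.971.
d_min = 3.971 × √(2/272) = 3.971 × 0.0857 = 0.341.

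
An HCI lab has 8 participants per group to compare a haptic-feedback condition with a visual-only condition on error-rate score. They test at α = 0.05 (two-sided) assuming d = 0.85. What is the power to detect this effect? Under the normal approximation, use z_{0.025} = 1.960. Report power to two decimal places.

For two equal groups, power = Φ(d·√(n/2) − z_{α/2}).
d·√(n/2) = 0.85 × √(8/2) = 0.85 × 2.000 = 1.700.
z_β = 1.700 − 1.960 = -0.260.
Power = Φ(-0.260) = 0.397.

power ≈ 0.40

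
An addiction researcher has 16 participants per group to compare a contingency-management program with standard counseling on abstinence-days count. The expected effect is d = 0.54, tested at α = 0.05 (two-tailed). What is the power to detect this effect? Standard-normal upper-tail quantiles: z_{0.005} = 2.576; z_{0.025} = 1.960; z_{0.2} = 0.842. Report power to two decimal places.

power ≈ 0.33

For two equal groups, power = Φ(d·√(n/2) − z_{α/2}).
d·√(n/2) = 0.54 × √(16/2) = 0.54 × 2.828 = 1.527.
z_β = 1.527 − 1.960 = -0.433.
Power = Φ(-0.433) = 0.333.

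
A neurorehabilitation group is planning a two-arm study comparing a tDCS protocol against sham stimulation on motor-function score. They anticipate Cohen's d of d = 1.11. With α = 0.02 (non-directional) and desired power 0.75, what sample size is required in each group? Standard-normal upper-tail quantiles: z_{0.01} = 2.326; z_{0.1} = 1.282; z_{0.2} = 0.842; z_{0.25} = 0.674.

n = 15 per group

For two independent groups with equal n: n = 2·((z_{α/2} + z_β) / d)².
z_{α/2} + z_β = 2.326 + 0.674 = 3.000.
n = 2 × (3.000 / 1.11)² = 2 × 2.703² = 2 × 7.30 = 14.6.
Round up to the next whole participant.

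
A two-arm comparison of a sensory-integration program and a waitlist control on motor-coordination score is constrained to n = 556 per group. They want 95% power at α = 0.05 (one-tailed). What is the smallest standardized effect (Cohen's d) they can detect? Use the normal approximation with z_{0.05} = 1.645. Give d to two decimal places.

d_min ≈ 0.20

For two independent groups of n = 556 each: d_min = (z_{α} + z_β)·√(2/n).
z-sum = 1.645 + 1.645 = 3.290.
d_min = 3.290 × √(2/556) = 3.290 × 0.0600 = 0.197.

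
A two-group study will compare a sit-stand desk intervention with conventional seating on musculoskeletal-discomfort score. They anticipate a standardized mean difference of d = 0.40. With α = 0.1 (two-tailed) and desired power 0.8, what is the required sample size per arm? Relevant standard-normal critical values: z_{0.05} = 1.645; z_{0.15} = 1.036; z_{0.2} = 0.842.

n = 78 per group

For two independent groups with equal n: n = 2·((z_{α/2} + z_β) / d)².
z_{α/2} + z_β = 1.645 + 0.842 = 2.487.
n = 2 × (2.487 / 0.40)² = 2 × 6.218² = 2 × 38.66 = 77.3.
Round up to the next whole participant.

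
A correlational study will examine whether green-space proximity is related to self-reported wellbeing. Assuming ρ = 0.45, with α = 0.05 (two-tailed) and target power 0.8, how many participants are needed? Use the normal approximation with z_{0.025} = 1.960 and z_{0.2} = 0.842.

n = 37

Fisher's z: C = ½·ln((1+r)/(1−r)) = ½·ln(2.6364) = 0.4847.
n = ((z_{α/2} + z_β)/C)² + 3.
(1.960 + 0.842) / 0.4847 = 2.802 / 0.4847 = 5.781.
n = 5.781² + 3 = 33.42 + 3 = 36.4.
Round up.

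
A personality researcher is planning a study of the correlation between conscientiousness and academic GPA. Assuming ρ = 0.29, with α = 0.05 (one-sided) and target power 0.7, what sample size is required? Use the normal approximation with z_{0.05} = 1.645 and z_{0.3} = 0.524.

Fisher's z: C = ½·ln((1+r)/(1−r)) = ½·ln(1.8169) = 0.2986.
n = ((z_{α} + z_β)/C)² + 3.
(1.645 + 0.524) / 0.2986 = 2.169 / 0.2986 = 7.264.
n = 7.264² + 3 = 52.76 + 3 = 55.8.
Round up.

n = 56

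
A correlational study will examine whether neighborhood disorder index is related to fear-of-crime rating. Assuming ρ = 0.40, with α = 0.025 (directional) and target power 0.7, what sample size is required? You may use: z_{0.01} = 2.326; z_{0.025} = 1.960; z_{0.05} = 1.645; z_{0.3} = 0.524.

n = 38

Fisher's z: C = ½·ln((1+r)/(1−r)) = ½·ln(2.3333) = 0.4236.
n = ((z_{α} + z_β)/C)² + 3.
(1.960 + 0.524) / 0.4236 = 2.484 / 0.4236 = 5.864.
n = 5.864² + 3 = 34.39 + 3 = 37.4.
Round up.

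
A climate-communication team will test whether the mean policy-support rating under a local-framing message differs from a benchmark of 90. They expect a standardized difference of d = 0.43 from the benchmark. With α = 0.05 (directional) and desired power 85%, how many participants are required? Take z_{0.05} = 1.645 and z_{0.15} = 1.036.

n = 39

For a one-sample test: n = ((z_{α} + z_β) / d)².
z_{α} + z_β = 1.645 + 1.036 = 2.681.
n = (2.681 / 0.43)² = 6.235² = 38.87.
Round up.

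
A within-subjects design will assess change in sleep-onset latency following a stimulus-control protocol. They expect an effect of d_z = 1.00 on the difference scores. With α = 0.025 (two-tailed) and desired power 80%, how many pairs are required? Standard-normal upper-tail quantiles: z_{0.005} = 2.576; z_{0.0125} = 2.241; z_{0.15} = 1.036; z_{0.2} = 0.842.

n = 10 pairs

For a paired (one-sample on differences) test: n = ((z_{α/2} + z_β) / d)².
z_{α/2} + z_β = 2.241 + 0.842 = 3.083.
n = (3.083 / 1.00)² = 3.083² = 9.50.
Round up.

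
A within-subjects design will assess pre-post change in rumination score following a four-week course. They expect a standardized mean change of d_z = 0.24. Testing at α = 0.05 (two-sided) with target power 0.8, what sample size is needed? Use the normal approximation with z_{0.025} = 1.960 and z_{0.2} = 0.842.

For a paired (one-sample on differences) test: n = ((z_{α/2} + z_β) / d)².
z_{α/2} + z_β = 1.960 + 0.842 = 2.802.
n = (2.802 / 0.24)² = 11.675² = 136.31.
Round up.

n = 137 pairs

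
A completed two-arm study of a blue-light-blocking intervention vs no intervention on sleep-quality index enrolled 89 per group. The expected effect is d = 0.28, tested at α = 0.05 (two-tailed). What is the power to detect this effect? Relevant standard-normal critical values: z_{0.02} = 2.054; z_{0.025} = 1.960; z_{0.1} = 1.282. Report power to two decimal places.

power ≈ 0.46

For two equal groups, power = Φ(d·√(n/2) − z_{α/2}).
d·√(n/2) = 0.28 × √(89/2) = 0.28 × 6.671 = 1.868.
z_β = 1.868 − 1.960 = -0.092.
Power = Φ(-0.092) = 0.463.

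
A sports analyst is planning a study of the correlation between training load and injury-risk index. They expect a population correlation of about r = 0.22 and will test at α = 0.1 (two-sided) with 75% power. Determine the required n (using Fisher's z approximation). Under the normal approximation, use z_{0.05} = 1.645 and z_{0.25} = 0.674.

n = 111

Fisher's z: C = ½·ln((1+r)/(1−r)) = ½·ln(1.5641) = 0.2237.
n = ((z_{α/2} + z_β)/C)² + 3.
(1.645 + 0.674) / 0.2237 = 2.319 / 0.2237 = 10.367.
n = 10.367² + 3 = 107.47 + 3 = 110.5.
Round up.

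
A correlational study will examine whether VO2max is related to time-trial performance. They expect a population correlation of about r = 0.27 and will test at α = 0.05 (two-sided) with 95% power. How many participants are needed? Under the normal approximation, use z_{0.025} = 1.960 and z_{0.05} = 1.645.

Fisher's z: C = ½·ln((1+r)/(1−r)) = ½·ln(1.7397) = 0.2769.
n = ((z_{α/2} + z_β)/C)² + 3.
(1.960 + 1.645) / 0.2769 = 3.605 / 0.2769 = 13.019.
n = 13.019² + 3 = 169.50 + 3 = 172.5.
Round up.

n = 173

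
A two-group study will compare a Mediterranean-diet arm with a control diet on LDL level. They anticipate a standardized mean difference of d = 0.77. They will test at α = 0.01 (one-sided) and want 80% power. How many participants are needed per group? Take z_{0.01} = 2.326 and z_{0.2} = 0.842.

For two independent groups with equal n: n = 2·((z_{α} + z_β) / d)².
z_{α} + z_β = 2.326 + 0.842 = 3.168.
n = 2 × (3.168 / 0.77)² = 2 × 4.114² = 2 × 16.93 = 33.9.
Round up to the next whole participant.

n = 34 per group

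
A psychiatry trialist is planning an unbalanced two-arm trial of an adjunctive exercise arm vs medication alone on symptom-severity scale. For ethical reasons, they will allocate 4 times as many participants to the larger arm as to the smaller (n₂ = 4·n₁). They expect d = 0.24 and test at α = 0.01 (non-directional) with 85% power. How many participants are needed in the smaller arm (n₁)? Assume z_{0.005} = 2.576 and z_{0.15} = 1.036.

n₁ = 284

With allocation ratio k = n₂/n₁ = 4, Var(x̄₁−x̄₂) = σ²(1/n₁ + 1/(k·n₁)) = σ²·(k+1)/(k·n₁).
So n₁ = (1 + 1/k)·((z_{α/2} + z_β)/d)² = 1.250 × (3.612/0.24)².
n₁ = 1.250 × 226.50 = 283.1.
Round up: n₁ = 284, giving n₂ = 4 × 284 = 1136.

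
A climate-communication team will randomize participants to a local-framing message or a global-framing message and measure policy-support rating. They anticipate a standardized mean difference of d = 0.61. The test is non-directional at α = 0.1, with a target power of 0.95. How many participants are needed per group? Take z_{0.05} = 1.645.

n = 59 per group

For two independent groups with equal n: n = 2·((z_{α/2} + z_β) / d)².
z_{α/2} + z_β = 1.645 + 1.645 = 3.290.
n = 2 × (3.290 / 0.61)² = 2 × 5.393² = 2 × 29.09 = 58.2.
Round up to the next whole participant.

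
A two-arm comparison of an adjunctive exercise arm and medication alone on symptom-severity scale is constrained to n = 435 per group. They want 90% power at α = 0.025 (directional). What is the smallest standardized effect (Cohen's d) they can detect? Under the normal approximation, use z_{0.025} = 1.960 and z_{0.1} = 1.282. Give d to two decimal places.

For two independent groups of n = 435 each: d_min = (z_{α} + z_β)·√(2/n).
z-sum = 1.960 + 1.282 = 3.242.
d_min = 3.242 × √(2/435) = 3.242 × 0.0678 = 0.220.

d_min ≈ 0.22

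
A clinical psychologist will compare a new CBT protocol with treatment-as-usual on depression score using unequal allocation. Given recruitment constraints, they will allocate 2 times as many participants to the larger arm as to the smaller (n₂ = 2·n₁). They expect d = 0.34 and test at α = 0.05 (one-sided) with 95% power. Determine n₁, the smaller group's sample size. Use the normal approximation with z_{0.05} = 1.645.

With allocation ratio k = n₂/n₁ = 2, Var(x̄₁−x̄₂) = σ²(1/n₁ + 1/(k·n₁)) = σ²·(k+1)/(k·n₁).
So n₁ = (1 + 1/k)·((z_{α} + z_β)/d)² = 1.500 × (3.290/0.34)².
n₁ = 1.500 × 93.63 = 140.5.
Round up: n₁ = 141, giving n₂ = 2 × 141 = 282.

n₁ = 141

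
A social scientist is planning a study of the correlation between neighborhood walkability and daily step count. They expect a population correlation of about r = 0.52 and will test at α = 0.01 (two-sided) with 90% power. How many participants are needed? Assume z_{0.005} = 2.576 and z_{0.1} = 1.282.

n = 48

Fisher's z: C = ½·ln((1+r)/(1−r)) = ½·ln(3.1667) = 0.5763.
n = ((z_{α/2} + z_β)/C)² + 3.
(2.576 + 1.282) / 0.5763 = 3.858 / 0.5763 = 6.694.
n = 6.694² + 3 = 44.82 + 3 = 47.8.
Round up.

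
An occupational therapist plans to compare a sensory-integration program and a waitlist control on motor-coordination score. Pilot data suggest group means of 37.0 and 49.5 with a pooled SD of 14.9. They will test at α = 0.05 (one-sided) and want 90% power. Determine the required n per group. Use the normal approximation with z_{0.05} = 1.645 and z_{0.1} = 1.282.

Cohen's d = |M₁ − M₂| / SD_pooled = |37.0 − 49.5| / 14.9 = 12.5 / 14.9 = 0.839.
For two independent groups with equal n: n = 2·((z_{α} + z_β) / d)².
z_{α} + z_β = 1.645 + 1.282 = 2.927.
n = 2 × (2.927 / 0.839)² = 2 × 3.489² = 2 × 12.17 = 24.3.
Round up to the next whole participant.

n = 25 per group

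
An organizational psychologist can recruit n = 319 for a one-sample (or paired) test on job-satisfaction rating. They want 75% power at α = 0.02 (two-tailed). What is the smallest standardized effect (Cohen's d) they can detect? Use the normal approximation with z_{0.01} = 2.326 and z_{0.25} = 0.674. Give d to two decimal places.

d_min ≈ 0.17

For a single sample (or paired design) of n = 319: d_min = (z_{α/2} + z_β)/√n.
z-sum = 2.326 + 0.674 = 3.000.
d_min = 3.000 / √319 = 3.000 / 17.861 = 0.168.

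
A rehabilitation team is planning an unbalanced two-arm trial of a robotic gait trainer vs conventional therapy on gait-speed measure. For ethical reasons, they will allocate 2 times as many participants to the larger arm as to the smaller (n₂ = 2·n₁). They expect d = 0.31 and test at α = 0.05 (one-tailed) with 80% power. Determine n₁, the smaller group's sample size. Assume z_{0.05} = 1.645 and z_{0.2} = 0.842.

n₁ = 97

With allocation ratio k = n₂/n₁ = 2, Var(x̄₁−x̄₂) = σ²(1/n₁ + 1/(k·n₁)) = σ²·(k+1)/(k·n₁).
So n₁ = (1 + 1/k)·((z_{α} + z_β)/d)² = 1.500 × (2.487/0.31)².
n₁ = 1.500 × 64.36 = 96.5.
Round up: n₁ = 97, giving n₂ = 2 × 97 = 194.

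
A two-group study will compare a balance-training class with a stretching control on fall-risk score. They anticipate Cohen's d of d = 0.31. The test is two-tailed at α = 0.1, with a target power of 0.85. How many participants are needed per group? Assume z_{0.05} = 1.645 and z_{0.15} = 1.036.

For two independent groups with equal n: n = 2·((z_{α/2} + z_β) / d)².
z_{α/2} + z_β = 1.645 + 1.036 = 2.681.
n = 2 × (2.681 / 0.31)² = 2 × 8.648² = 2 × 74.79 = 149.6.
Round up to the next whole participant.

n = 150 per group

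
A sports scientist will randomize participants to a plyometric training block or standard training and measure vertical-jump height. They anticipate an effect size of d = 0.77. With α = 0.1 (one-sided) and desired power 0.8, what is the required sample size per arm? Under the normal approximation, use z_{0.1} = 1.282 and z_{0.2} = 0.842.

n = 16 per group

For two independent groups with equal n: n = 2·((z_{α} + z_β) / d)².
z_{α} + z_β = 1.282 + 0.842 = 2.124.
n = 2 × (2.124 / 0.77)² = 2 × 2.758² = 2 × 7.61 = 15.2.
Round up to the next whole participant.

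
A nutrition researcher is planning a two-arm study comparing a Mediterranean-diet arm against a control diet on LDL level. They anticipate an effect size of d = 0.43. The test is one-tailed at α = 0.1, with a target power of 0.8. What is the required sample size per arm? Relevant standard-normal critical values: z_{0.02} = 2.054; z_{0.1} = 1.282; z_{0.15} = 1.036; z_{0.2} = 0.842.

n = 49 per group

For two independent groups with equal n: n = 2·((z_{α} + z_β) / d)².
z_{α} + z_β = 1.282 + 0.842 = 2.124.
n = 2 × (2.124 / 0.43)² = 2 × 4.940² = 2 × 24.40 = 48.8.
Round up to the next whole participant.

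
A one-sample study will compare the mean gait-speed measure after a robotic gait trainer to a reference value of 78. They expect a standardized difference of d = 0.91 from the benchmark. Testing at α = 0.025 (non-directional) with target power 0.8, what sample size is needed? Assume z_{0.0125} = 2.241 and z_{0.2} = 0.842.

n = 12

For a one-sample test: n = ((z_{α/2} + z_β) / d)².
z_{α/2} + z_β = 2.241 + 0.842 = 3.083.
n = (3.083 / 0.91)² = 3.388² = 11.48.
Round up.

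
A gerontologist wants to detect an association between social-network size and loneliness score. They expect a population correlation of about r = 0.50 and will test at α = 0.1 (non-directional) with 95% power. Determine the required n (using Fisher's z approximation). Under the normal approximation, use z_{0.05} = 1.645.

Fisher's z: C = ½·ln((1+r)/(1−r)) = ½·ln(3.0000) = 0.5493.
n = ((z_{α/2} + z_β)/C)² + 3.
(1.645 + 1.645) / 0.5493 = 3.290 / 0.5493 = 5.989.
n = 5.989² + 3 = 35.87 + 3 = 38.9.
Round up.

n = 39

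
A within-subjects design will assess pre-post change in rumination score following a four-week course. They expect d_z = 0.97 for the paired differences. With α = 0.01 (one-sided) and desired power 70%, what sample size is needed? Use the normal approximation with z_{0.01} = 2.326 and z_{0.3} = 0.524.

For a paired (one-sample on differences) test: n = ((z_{α} + z_β) / d)².
z_{α} + z_β = 2.326 + 0.524 = 2.850.
n = (2.850 / 0.97)² = 2.938² = 8.63.
Round up.

n = 9 pairs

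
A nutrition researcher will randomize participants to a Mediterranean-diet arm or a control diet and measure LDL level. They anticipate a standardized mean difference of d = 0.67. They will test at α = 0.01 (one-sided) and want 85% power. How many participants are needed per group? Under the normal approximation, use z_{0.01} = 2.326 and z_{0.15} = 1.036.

For two independent groups with equal n: n = 2·((z_{α} + z_β) / d)².
z_{α} + z_β = 2.326 + 1.036 = 3.362.
n = 2 × (3.362 / 0.67)² = 2 × 5.018² = 2 × 25.18 = 50.4.
Round up to the next whole participant.

n = 51 per group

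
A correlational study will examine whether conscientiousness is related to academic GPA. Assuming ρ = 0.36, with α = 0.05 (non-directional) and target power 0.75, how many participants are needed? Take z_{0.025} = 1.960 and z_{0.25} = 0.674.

Fisher's z: C = ½·ln((1+r)/(1−r)) = ½·ln(2.1250) = 0.3769.
n = ((z_{α/2} + z_β)/C)² + 3.
(1.960 + 0.674) / 0.3769 = 2.634 / 0.3769 = 6.989.
n = 6.989² + 3 = 48.84 + 3 = 51.8.
Round up.

n = 52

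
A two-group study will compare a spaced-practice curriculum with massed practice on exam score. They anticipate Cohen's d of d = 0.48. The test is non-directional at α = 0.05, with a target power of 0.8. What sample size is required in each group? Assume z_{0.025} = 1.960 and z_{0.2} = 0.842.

For two independent groups with equal n: n = 2·((z_{α/2} + z_β) / d)².
z_{α/2} + z_β = 1.960 + 0.842 = 2.802.
n = 2 × (2.802 / 0.48)² = 2 × 5.838² = 2 × 34.08 = 68.2.
Round up to the next whole participant.

n = 69 per group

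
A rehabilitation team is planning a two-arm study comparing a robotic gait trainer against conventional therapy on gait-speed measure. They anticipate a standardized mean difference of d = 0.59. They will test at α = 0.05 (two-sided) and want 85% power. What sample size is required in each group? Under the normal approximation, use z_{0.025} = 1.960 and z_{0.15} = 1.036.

For two independent groups with equal n: n = 2·((z_{α/2} + z_β) / d)².
z_{α/2} + z_β = 1.960 + 1.036 = 2.996.
n = 2 × (2.996 / 0.59)² = 2 × 5.078² = 2 × 25.79 = 51.6.
Round up to the next whole participant.

n = 52 per group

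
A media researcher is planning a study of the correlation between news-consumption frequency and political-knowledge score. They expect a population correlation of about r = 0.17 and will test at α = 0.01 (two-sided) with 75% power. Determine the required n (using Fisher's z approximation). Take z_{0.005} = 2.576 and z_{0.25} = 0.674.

Fisher's z: C = ½·ln((1+r)/(1−r)) = ½·ln(1.4096) = 0.1717.
n = ((z_{α/2} + z_β)/C)² + 3.
(2.576 + 0.674) / 0.1717 = 3.250 / 0.1717 = 18.928.
n = 18.928² + 3 = 358.28 + 3 = 361.3.
Round up.

n = 362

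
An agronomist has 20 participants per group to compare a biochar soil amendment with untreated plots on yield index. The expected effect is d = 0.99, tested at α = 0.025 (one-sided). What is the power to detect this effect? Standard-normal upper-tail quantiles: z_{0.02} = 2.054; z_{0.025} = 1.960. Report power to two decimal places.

power ≈ 0.88

For two equal groups, power = Φ(d·√(n/2) − z_{α}).
d·√(n/2) = 0.99 × √(20/2) = 0.99 × 3.162 = 3.131.
z_β = 3.131 − 1.960 = 1.171.
Power = Φ(1.171) = 0.879.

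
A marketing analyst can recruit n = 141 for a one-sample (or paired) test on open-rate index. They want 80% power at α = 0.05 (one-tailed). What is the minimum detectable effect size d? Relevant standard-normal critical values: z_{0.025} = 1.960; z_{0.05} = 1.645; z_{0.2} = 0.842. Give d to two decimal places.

For a single sample (or paired design) of n = 141: d_min = (z_{α} + z_β)/√n.
z-sum = 1.645 + 0.842 = 2.487.
d_min = 2.487 / √141 = 2.487 / 11.874 = 0.209.

d_min ≈ 0.21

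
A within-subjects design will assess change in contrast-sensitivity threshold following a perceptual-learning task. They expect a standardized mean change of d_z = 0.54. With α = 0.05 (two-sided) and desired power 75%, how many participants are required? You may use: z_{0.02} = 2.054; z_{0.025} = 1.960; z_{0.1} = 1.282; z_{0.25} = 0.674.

n = 24 pairs

For a paired (one-sample on differences) test: n = ((z_{α/2} + z_β) / d)².
z_{α/2} + z_β = 1.960 + 0.674 = 2.634.
n = (2.634 / 0.54)² = 4.878² = 23.79.
Round up.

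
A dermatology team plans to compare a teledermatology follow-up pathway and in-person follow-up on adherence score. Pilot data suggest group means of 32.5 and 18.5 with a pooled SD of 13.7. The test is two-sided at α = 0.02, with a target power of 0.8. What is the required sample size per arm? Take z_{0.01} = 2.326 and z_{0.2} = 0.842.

Cohen's d = |M₁ − M₂| / SD_pooled = |32.5 − 18.5| / 13.7 = 14.0 / 13.7 = 1.022.
For two independent groups with equal n: n = 2·((z_{α/2} + z_β) / d)².
z_{α/2} + z_β = 2.326 + 0.842 = 3.168.
n = 2 × (3.168 / 1.022)² = 2 × 3.100² = 2 × 9.61 = 19.2.
Round up to the next whole participant.

n = 20 per group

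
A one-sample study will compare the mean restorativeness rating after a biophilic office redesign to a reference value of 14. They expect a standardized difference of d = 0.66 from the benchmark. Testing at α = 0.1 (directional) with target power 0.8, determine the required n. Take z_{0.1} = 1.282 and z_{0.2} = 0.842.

n = 11

For a one-sample test: n = ((z_{α} + z_β) / d)².
z_{α} + z_β = 1.282 + 0.842 = 2.124.
n = (2.124 / 0.66)² = 3.218² = 10.36.
Round up.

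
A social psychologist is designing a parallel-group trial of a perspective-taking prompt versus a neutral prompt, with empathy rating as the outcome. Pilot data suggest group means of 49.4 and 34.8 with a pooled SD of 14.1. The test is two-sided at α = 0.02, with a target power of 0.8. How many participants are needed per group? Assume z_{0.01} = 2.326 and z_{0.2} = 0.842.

Cohen's d = |M₁ − M₂| / SD_pooled = |49.4 − 34.8| / 14.1 = 14.6 / 14.1 = 1.035.
For two independent groups with equal n: n = 2·((z_{α/2} + z_β) / d)².
z_{α/2} + z_β = 2.326 + 0.842 = 3.168.
n = 2 × (3.168 / 1.035)² = 2 × 3.061² = 2 × 9.37 = 18.7.
Round up to the next whole participant.

n = 19 per group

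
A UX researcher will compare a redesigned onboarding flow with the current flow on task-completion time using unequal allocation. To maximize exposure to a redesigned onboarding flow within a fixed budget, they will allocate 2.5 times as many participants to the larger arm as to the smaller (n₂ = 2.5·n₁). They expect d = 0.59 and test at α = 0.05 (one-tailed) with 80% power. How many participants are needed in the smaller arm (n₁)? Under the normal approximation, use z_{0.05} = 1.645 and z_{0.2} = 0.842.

n₁ = 25

With allocation ratio k = n₂/n₁ = 2.5, Var(x̄₁−x̄₂) = σ²(1/n₁ + 1/(k·n₁)) = σ²·(k+1)/(k·n₁).
So n₁ = (1 + 1/k)·((z_{α} + z_β)/d)² = 1.400 × (2.487/0.59)².
n₁ = 1.400 × 17.77 = 24.9.
Round up: n₁ = 25, giving n₂ = ⌈2.5 × 25⌉ = ⌈62.5⌉ = 63.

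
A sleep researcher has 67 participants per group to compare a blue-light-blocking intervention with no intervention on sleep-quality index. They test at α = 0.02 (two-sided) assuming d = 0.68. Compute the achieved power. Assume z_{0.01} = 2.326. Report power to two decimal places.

For two equal groups, power = Φ(d·√(n/2) − z_{α/2}).
d·√(n/2) = 0.68 × √(67/2) = 0.68 × 5.788 = 3.936.
z_β = 3.936 − 2.326 = 1.610.
Power = Φ(1.610) = 0.946.

power ≈ 0.95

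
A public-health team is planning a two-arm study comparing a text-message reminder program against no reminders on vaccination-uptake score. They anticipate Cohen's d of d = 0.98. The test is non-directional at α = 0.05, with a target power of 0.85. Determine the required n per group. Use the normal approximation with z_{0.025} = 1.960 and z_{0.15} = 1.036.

n = 19 per group

For two independent groups with equal n: n = 2·((z_{α/2} + z_β) / d)².
z_{α/2} + z_β = 1.960 + 1.036 = 2.996.
n = 2 × (2.996 / 0.98)² = 2 × 3.057² = 2 × 9.35 = 18.7.
Round up to the next whole participant.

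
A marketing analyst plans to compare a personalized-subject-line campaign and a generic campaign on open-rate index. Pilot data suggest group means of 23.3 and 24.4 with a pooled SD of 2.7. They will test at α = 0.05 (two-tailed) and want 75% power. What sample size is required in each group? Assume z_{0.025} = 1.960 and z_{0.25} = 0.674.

Cohen's d = |M₁ − M₂| / SD_pooled = |23.3 − 24.4| / 2.7 = 1.1 / 2.7 = 0.407.
For two independent groups with equal n: n = 2·((z_{α/2} + z_β) / d)².
z_{α/2} + z_β = 1.960 + 0.674 = 2.634.
n = 2 × (2.634 / 0.407)² = 2 × 6.472² = 2 × 41.88 = 83.8.
Round up to the next whole participant.

n = 84 per group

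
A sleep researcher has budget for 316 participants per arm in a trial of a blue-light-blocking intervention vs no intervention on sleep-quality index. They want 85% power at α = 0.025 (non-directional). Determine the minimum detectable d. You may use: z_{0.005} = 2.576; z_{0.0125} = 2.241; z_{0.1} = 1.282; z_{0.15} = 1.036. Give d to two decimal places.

d_min ≈ 0.26

For two independent groups of n = 316 each: d_min = (z_{α/2} + z_β)·√(2/n).
z-sum = 2.241 + 1.036 = 3.277.
d_min = 3.277 × √(2/316) = 3.277 × 0.0796 = 0.261.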